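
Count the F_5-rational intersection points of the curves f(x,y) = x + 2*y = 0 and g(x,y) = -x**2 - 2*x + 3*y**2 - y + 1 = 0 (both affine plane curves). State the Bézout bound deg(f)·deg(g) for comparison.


Common zeros: ∅; count = 0; Bézout bound = 2.

deg(f) = 1, deg(g) = 2, so Bézout bound = 2.
Scan x ∈ F_5. For each x, list the y ∈ F_5 with f(x, y) ≡ 0 and those with g(x, y) ≡ 0 (mod 5); the common zeros in that column are the intersection.
  x = 0: f ≡ 0 at y ∈ {0}; g ≡ 0 at y ∈ {3, 4}; common: ∅.
  x = 1: f ≡ 0 at y ∈ {2}; g ≡ 0 at y ∈ {1}; common: ∅.
  x = 2: f ≡ 0 at y ∈ {4}; g ≡ 0 at y ∈ {1}; common: ∅.
  x = 3: f ≡ 0 at y ∈ {1}; g ≡ 0 at y ∈ {3, 4}; common: ∅.
  x = 4: f ≡ 0 at y ∈ {3}; g ≡ 0 at y ∈ ∅; common: ∅.
Collecting: common zeros = ∅, so the count is 0.
Comparison with the Bézout bound: 0 ≤ 2 = deg(f)·deg(g), as expected for curves with no common component (the affine F_5-count falls short of the bound because intersections may lie at infinity, over extension fields, or carry multiplicity).


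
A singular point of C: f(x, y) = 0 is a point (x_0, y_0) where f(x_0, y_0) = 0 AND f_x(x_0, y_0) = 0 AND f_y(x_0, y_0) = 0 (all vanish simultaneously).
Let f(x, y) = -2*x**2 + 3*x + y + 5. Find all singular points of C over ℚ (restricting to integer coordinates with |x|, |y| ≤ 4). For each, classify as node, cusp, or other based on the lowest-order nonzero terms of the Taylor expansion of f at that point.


No singular points in the scanned grid; C is smooth there.

Compute partial derivatives:
  f_x = 3 - 4*x.
  f_y = 1.
f_y = 1 is a nonzero constant, so f_y never vanishes: no point (x, y) can satisfy f = f_x = f_y = 0. In particular no (x, y) ∈ {−4, ..., 4}² is singular; the curve is smooth.


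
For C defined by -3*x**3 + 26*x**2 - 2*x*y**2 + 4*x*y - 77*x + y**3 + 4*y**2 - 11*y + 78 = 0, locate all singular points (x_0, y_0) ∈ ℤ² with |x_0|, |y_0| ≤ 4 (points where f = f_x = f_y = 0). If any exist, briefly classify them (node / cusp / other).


Singular points: {(3, 1)}; classification: node.

Compute partial derivatives:
  f_x = -9*x**2 + 52*x - 2*y**2 + 4*y - 77.
  f_y = -4*x*y + 4*x + 3*y**2 + 8*y - 11.
Scan x_0 ∈ {−4, ..., 4}. For each x_0, f_y(x_0, y) is a polynomial in y; find its integer roots y ∈ {−4, ..., 4}, then test f_x and f at those candidates.
  x = -4: f_y(-4, y) = 3*y**2 + 24*y - 27; vanishes at y ∈ {1}. (-4, 1): f_x = -427 ≠ 0.
  x = -3: f_y(-3, y) = 3*y**2 + 20*y - 23; vanishes at y ∈ {1}. (-3, 1): f_x = -312 ≠ 0.
  x = -2: f_y(-2, y) = 3*y**2 + 16*y - 19; vanishes at y ∈ {1}. (-2, 1): f_x = -215 ≠ 0.
  x = -1: f_y(-1, y) = 3*y**2 + 12*y - 15; vanishes at y ∈ {1}. (-1, 1): f_x = -136 ≠ 0.
  x = 0: f_y(0, y) = 3*y**2 + 8*y - 11; vanishes at y ∈ {1}. (0, 1): f_x = -75 ≠ 0.
  x = 1: f_y(1, y) = 3*y**2 + 4*y - 7; vanishes at y ∈ {1}. (1, 1): f_x = -32 ≠ 0.
  x = 2: f_y(2, y) = 3*y**2 - 3; vanishes at y ∈ {-1, 1}. (2, -1): f_x = -15 ≠ 0; (2, 1): f_x = -7 ≠ 0.
  x = 3: f_y(3, y) = 3*y**2 - 4*y + 1; vanishes at y ∈ {1}. (3, 1): f_x = 0, f = 0 — SINGULAR.
  x = 4: f_y(4, y) = 3*y**2 - 8*y + 5; vanishes at y ∈ {1}. (4, 1): f_x = -11 ≠ 0.
Only singular point on the grid: (3, 1).
Classify: substitute x = 3 + u, y = 1 + v and expand: f = -3*u**3 - u**2 - 2*u*v**2 + v**3 + v**2.
No constant or linear terms (consistent with a singular point). Quadratic part: -u**2 + v**2. Cubic part: -3*u**3 - 2*u*v**2 + v**3.
The quadratic part v**2 - u**2 = (v − u)(v + u) splits into two distinct linear factors, so there are two distinct tangent lines y − 1 = ±(x − 3) — this is a node (ordinary double point).
Classification: node.


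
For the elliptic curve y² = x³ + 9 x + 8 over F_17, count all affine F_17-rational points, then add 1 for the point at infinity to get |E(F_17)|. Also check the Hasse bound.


Affine points = {(0, 5), (0, 12), (1, 1), (1, 16), (2, 0), (5, 5), (5, 12), (9, 6), (9, 11), (12, 5), (12, 12), (15, 4), (15, 13), (16, 7), (16, 10)}; affine count = 15; |E(F_17)| = 16.

Discriminant check: Δ ∝ 4a³ + 27b² = 4·9³ + 27·8² = 4·729 + 27·64 ≡ 3 (mod 17). Nonzero ⇒ E is nonsingular.
For each x ∈ F_17, compute rhs = x³ + 9·x + 8 mod 17, then count y ∈ F_17 with y² ≡ rhs.
  x = 0: rhs = 8, matching y values: 5, 12 (2 points).
  x = 1: rhs = 1, matching y values: 1, 16 (2 points).
  x = 2: rhs = 0, matching y values: 0 (1 points).
  x = 3: rhs = 11, matching y values: none (0 points).
  x = 4: rhs = 6, matching y values: none (0 points).
  x = 5: rhs = 8, matching y values: 5, 12 (2 points).
  x = 6: rhs = 6, matching y values: none (0 points).
  x = 7: rhs = 6, matching y values: none (0 points).
  x = 8: rhs = 14, matching y values: none (0 points).
  x = 9: rhs = 2, matching y values: 6, 11 (2 points).
  x = 10: rhs = 10, matching y values: none (0 points).
  x = 11: rhs = 10, matching y values: none (0 points).
  x = 12: rhs = 8, matching y values: 5, 12 (2 points).
  x = 13: rhs = 10, matching y values: none (0 points).
  x = 14: rhs = 5, matching y values: none (0 points).
  x = 15: rhs = 16, matching y values: 4, 13 (2 points).
  x = 16: rhs = 15, matching y values: 7, 10 (2 points).
Total affine count: 15.
Full point count |E(F_17)| = 15 + 1 = 16.
Hasse bound: |16 − (17+1)| = |-2| = 2 ≤ 2√17 ≈ 8.2462 ✓.


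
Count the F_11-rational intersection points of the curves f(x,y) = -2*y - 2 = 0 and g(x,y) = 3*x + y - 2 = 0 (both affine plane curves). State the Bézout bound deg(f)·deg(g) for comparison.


Common zeros: {(1, 10)}; count = 1; Bézout bound = 1.

deg(f) = 1, deg(g) = 1, so Bézout bound = 1.
Scan x ∈ F_11. For each x, list the y ∈ F_11 with f(x, y) ≡ 0 and those with g(x, y) ≡ 0 (mod 11); the common zeros in that column are the intersection.
  x = 0: f ≡ 0 at y ∈ {10}; g ≡ 0 at y ∈ {2}; common: ∅.
  x = 1: f ≡ 0 at y ∈ {10}; g ≡ 0 at y ∈ {10}; common: {10}.
  x = 2: f ≡ 0 at y ∈ {10}; g ≡ 0 at y ∈ {7}; common: ∅.
  x = 3: f ≡ 0 at y ∈ {10}; g ≡ 0 at y ∈ {4}; common: ∅.
  x = 4: f ≡ 0 at y ∈ {10}; g ≡ 0 at y ∈ {1}; common: ∅.
  x = 5: f ≡ 0 at y ∈ {10}; g ≡ 0 at y ∈ {9}; common: ∅.
  x = 6: f ≡ 0 at y ∈ {10}; g ≡ 0 at y ∈ {6}; common: ∅.
  x = 7: f ≡ 0 at y ∈ {10}; g ≡ 0 at y ∈ {3}; common: ∅.
  x = 8: f ≡ 0 at y ∈ {10}; g ≡ 0 at y ∈ {0}; common: ∅.
  x = 9: f ≡ 0 at y ∈ {10}; g ≡ 0 at y ∈ {8}; common: ∅.
  x = 10: f ≡ 0 at y ∈ {10}; g ≡ 0 at y ∈ {5}; common: ∅.
Collecting: common zeros = {(1, 10)}, so the count is 1.
Comparison with the Bézout bound: 1 ≤ 1 = deg(f)·deg(g), as expected for curves with no common component (the bound is attained).


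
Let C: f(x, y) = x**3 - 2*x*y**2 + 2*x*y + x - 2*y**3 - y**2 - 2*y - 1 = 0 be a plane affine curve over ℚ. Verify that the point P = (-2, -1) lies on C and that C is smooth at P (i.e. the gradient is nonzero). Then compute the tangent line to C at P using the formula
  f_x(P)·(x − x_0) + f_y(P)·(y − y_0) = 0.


Tangent line at P: 9*x - 18*y = 0.

Step 1: f(-2, -1) = 0, so P lies on C.
Step 2: partial derivatives
  f_x(x, y) = 3*x**2 - 2*y**2 + 2*y + 1, f_y(x, y) = -4*x*y + 2*x - 6*y**2 - 2*y - 2.
  f_x(P) = 9, f_y(P) = -18 (gradient nonzero, so P is smooth).
Step 3: tangent line at P: 9·(x − -2) + -18·(y − -1) = 0.
Expanding: 9*x - 18*y = 0.


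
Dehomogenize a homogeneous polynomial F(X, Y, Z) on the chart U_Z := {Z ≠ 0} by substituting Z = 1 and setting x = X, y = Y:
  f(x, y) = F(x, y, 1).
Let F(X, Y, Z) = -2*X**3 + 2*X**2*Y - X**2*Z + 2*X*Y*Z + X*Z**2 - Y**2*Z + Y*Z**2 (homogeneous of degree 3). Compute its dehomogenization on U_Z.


f(x, y) = -2*x**3 + 2*x**2*y - x**2 + 2*x*y + x - y**2 + y

On U_Z we set Z = 1. Each monomial c·X^i·Y^j·Z^k in F becomes c·x^i·y^j·1^k = c·x^i·y^j.
Substituting Z = 1: F(X, Y, 1) = -2*x**3 + 2*x**2*y - x**2 + 2*x*y + x - y**2 + y.
Note: deg(f) ≤ deg(F) = 3; strict inequality happens when F is divisible by Z (lost terms).


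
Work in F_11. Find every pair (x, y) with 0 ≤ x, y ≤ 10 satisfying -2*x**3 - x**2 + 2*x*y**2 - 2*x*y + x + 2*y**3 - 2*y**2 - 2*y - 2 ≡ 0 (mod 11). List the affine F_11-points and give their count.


Affine F_11-points: {(0, 7), (0, 9), (2, 1), (7, 3), (7, 10), (8, 5), (10, 6)}; count = 7.

For each of the 121 pairs (x, y) ∈ F_11², evaluate f(x, y) mod 11. Record the zeros.
  x = 0: [0↦9, 1↦7, 2↦2, 3↦6, 4↦9, 5↦1, 6↦5, 7↦0, 8↦9, 9↦0, 10↦7]  zeros at y ∈ {7, 9}
  x = 1: [0↦7, 1↦5, 2↦4, 3↦5, 4↦9, 5↦6, 6↦8, 7↦5, 8↦9, 9↦10, 10↦9]  zeros at y ∈ ∅
  x = 2: [0↦2, 1↦0, 2↦3, 3↦1, 4↦6, 5↦8, 6↦8, 7↦7, 8↦6, 9↦6, 10↦8]  zeros at y ∈ {1}
  x = 3: [0↦4, 1↦2, 2↦9, 3↦4, 4↦10, 5↦6, 6↦4, 7↦5, 8↦10, 9↦9, 10↦3]  zeros at y ∈ ∅
  x = 4: [0↦1, 1↦10, 2↦10, 3↦2, 4↦9, 5↦10, 6↦6, 7↦9, 8↦9, 9↦7, 10↦4]  zeros at y ∈ ∅
  x = 5: [0↦3, 1↦1, 2↦5, 3↦5, 4↦2, 5↦8, 6↦2, 7↦7, 8↦2, 9↦10, 10↦10]  zeros at y ∈ ∅
  x = 6: [0↦9, 1↦7, 2↦4, 3↦1, 4↦10, 5↦10, 6↦2, 7↦9, 8↦10, 9↦6, 10↦9]  zeros at y ∈ ∅
  x = 7: [0↦7, 1↦5, 2↦6, 3↦0, 4↦10, 5↦4, 6↦5, 7↦3, 8↦10, 9↦5, 10↦0]  zeros at y ∈ {3, 10}
  x = 8: [0↦7, 1↦5, 2↦10, 3↦1, 4↦1, 5↦0, 6↦10, 7↦10, 8↦1, 9↦6, 10↦4]  zeros at y ∈ {5}
  x = 9: [0↦8, 1↦6, 2↦4, 3↦3, 4↦4, 5↦8, 6↦5, 7↦7, 8↦4, 9↦8, 10↦9]  zeros at y ∈ ∅
  x = 10: [0↦9, 1↦7, 2↦9, 3↦5, 4↦7, 5↦5, 6↦0, 7↦4, 8↦7, 9↦10, 10↦3]  zeros at y ∈ {6}
Collecting zeros: affine points = {(0, 7), (0, 9), (2, 1), (7, 3), (7, 10), (8, 5), (10, 6)}.
Total count |C(F_11)_aff| = 7.


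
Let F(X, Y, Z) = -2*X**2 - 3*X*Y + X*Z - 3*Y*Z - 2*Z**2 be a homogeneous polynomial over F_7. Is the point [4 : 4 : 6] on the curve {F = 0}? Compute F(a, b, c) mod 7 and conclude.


F(4,4,6) ≡ 3 (mod 7); P is NOT on the curve.

Evaluate F(4, 4, 6) term-by-term (mod 7).
  -2*X**2 ↦ -2·16·1·1 = -32
  -3*X*Y ↦ -3·4·4·1 = -48
  X*Z ↦ 1·4·1·6 = 24
  -3*Y*Z ↦ -3·1·4·6 = -72
  -2*Z**2 ↦ -2·1·1·36 = -72
Sum: F(4, 4, 6) = (-32) + (-48) + (24) + (-72) + (-72) = -200.
Reducing mod 7: -200 ≡ 3 (mod 7).
Since F(a, b, c) ≡ 3 ≠ 0 (mod 7), P does NOT lie on the curve.


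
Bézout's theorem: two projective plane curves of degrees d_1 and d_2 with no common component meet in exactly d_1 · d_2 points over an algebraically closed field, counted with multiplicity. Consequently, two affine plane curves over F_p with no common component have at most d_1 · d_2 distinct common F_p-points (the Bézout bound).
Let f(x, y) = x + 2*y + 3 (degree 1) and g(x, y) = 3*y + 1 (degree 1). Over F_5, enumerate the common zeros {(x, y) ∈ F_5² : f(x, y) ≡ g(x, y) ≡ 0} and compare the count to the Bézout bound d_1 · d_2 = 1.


Common zeros: {(1, 3)}; count = 1; Bézout bound = 1.

deg(f) = 1, deg(g) = 1, so Bézout bound = 1.
Scan x ∈ F_5. For each x, list the y ∈ F_5 with f(x, y) ≡ 0 and those with g(x, y) ≡ 0 (mod 5); the common zeros in that column are the intersection.
  x = 0: f ≡ 0 at y ∈ {1}; g ≡ 0 at y ∈ {3}; common: ∅.
  x = 1: f ≡ 0 at y ∈ {3}; g ≡ 0 at y ∈ {3}; common: {3}.
  x = 2: f ≡ 0 at y ∈ {0}; g ≡ 0 at y ∈ {3}; common: ∅.
  x = 3: f ≡ 0 at y ∈ {2}; g ≡ 0 at y ∈ {3}; common: ∅.
  x = 4: f ≡ 0 at y ∈ {4}; g ≡ 0 at y ∈ {3}; common: ∅.
Collecting: common zeros = {(1, 3)}, so the count is 1.
Comparison with the Bézout bound: 1 ≤ 1 = deg(f)·deg(g), as expected for curves with no common component (the bound is attained).


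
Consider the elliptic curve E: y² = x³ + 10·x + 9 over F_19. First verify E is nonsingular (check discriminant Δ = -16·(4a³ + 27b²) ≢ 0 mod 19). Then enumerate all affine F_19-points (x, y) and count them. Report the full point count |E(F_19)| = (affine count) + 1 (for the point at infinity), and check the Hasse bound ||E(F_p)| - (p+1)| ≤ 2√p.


Affine points = {(0, 3), (0, 16), (1, 1), (1, 18), (3, 3), (3, 16), (6, 0), (7, 2), (7, 17), (9, 7), (9, 12), (10, 8), (10, 11), (11, 5), (11, 14), (14, 9), (14, 10), (15, 0), (16, 3), (16, 16), (17, 0), (18, 6), (18, 13)}; affine count = 23; |E(F_19)| = 24.

Discriminant check: Δ ∝ 4a³ + 27b² = 4·10³ + 27·9² = 4·1000 + 27·81 ≡ 12 (mod 19). Nonzero ⇒ E is nonsingular.
For each x ∈ F_19, compute rhs = x³ + 10·x + 9 mod 19, then count y ∈ F_19 with y² ≡ rhs.
  x = 0: rhs = 9, matching y values: 3, 16 (2 points).
  x = 1: rhs = 1, matching y values: 1, 18 (2 points).
  x = 2: rhs = 18, matching y values: none (0 points).
  x = 3: rhs = 9, matching y values: 3, 16 (2 points).
  x = 4: rhs = 18, matching y values: none (0 points).
  x = 5: rhs = 13, matching y values: none (0 points).
  x = 6: rhs = 0, matching y values: 0 (1 points).
  x = 7: rhs = 4, matching y values: 2, 17 (2 points).
  x = 8: rhs = 12, matching y values: none (0 points).
  x = 9: rhs = 11, matching y values: 7, 12 (2 points).
  x = 10: rhs = 7, matching y values: 8, 11 (2 points).
  x = 11: rhs = 6, matching y values: 5, 14 (2 points).
  x = 12: rhs = 14, matching y values: none (0 points).
  x = 13: rhs = 18, matching y values: none (0 points).
  x = 14: rhs = 5, matching y values: 9, 10 (2 points).
  x = 15: rhs = 0, matching y values: 0 (1 points).
  x = 16: rhs = 9, matching y values: 3, 16 (2 points).
  x = 17: rhs = 0, matching y values: 0 (1 points).
  x = 18: rhs = 17, matching y values: 6, 13 (2 points).
Total affine count: 23.
Full point count |E(F_19)| = 23 + 1 = 24.
Hasse bound: |24 − (19+1)| = |4| = 4 ≤ 2√19 ≈ 8.7178 ✓.


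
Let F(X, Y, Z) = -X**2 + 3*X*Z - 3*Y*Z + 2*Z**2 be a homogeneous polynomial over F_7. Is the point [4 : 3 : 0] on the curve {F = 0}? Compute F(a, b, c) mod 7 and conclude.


F(4,3,0) ≡ 5 (mod 7); P is NOT on the curve.

Evaluate F(4, 3, 0) term-by-term (mod 7).
  -X**2 ↦ -1·16·1·1 = -16
  3*X*Z ↦ 3·4·1·0 = 0
  -3*Y*Z ↦ -3·1·3·0 = 0
  2*Z**2 ↦ 2·1·1·0 = 0
Sum: F(4, 3, 0) = (-16) + (0) + (0) + (0) = -16.
Reducing mod 7: -16 ≡ 5 (mod 7).
Since F(a, b, c) ≡ 5 ≠ 0 (mod 7), P does NOT lie on the curve.


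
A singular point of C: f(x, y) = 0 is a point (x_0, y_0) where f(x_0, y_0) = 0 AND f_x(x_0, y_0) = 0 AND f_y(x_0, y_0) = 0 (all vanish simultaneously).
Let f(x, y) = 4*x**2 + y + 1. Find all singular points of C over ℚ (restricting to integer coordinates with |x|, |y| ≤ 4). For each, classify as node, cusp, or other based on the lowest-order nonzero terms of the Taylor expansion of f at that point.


No singular points in the scanned grid; C is smooth there.

Compute partial derivatives:
  f_x = 8*x.
  f_y = 1.
f_y = 1 is a nonzero constant, so f_y never vanishes: no point (x, y) can satisfy f = f_x = f_y = 0. In particular no (x, y) ∈ {−4, ..., 4}² is singular; the curve is smooth.


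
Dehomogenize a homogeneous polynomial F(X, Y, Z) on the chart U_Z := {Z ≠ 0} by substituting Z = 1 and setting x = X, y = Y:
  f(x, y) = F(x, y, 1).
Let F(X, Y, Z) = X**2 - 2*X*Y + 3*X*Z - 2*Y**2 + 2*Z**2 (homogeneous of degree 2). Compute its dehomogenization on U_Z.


f(x, y) = x**2 - 2*x*y + 3*x - 2*y**2 + 2

On U_Z we set Z = 1. Each monomial c·X^i·Y^j·Z^k in F becomes c·x^i·y^j·1^k = c·x^i·y^j.
Substituting Z = 1: F(X, Y, 1) = x**2 - 2*x*y + 3*x - 2*y**2 + 2.
Note: deg(f) ≤ deg(F) = 2; strict inequality happens when F is divisible by Z (lost terms).


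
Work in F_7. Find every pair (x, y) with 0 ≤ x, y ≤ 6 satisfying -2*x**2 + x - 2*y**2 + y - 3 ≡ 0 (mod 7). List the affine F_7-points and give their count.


Affine F_7-points: {(1, 5), (1, 6), (3, 5), (3, 6), (5, 1), (5, 3), (6, 1), (6, 3)}; count = 8.

For each of the 49 pairs (x, y) ∈ F_7², evaluate f(x, y) mod 7. Record the zeros.
  x = 0: [0↦4, 1↦3, 2↦5, 3↦3, 4↦4, 5↦1, 6↦1]  zeros at y ∈ ∅
  x = 1: [0↦3, 1↦2, 2↦4, 3↦2, 4↦3, 5↦0, 6↦0]  zeros at y ∈ {5, 6}
  x = 2: [0↦5, 1↦4, 2↦6, 3↦4, 4↦5, 5↦2, 6↦2]  zeros at y ∈ ∅
  x = 3: [0↦3, 1↦2, 2↦4, 3↦2, 4↦3, 5↦0, 6↦0]  zeros at y ∈ {5, 6}
  x = 4: [0↦4, 1↦3, 2↦5, 3↦3, 4↦4, 5↦1, 6↦1]  zeros at y ∈ ∅
  x = 5: [0↦1, 1↦0, 2↦2, 3↦0, 4↦1, 5↦5, 6↦5]  zeros at y ∈ {1, 3}
  x = 6: [0↦1, 1↦0, 2↦2, 3↦0, 4↦1, 5↦5, 6↦5]  zeros at y ∈ {1, 3}
Collecting zeros: affine points = {(1, 5), (1, 6), (3, 5), (3, 6), (5, 1), (5, 3), (6, 1), (6, 3)}.
Total count |C(F_7)_aff| = 8.


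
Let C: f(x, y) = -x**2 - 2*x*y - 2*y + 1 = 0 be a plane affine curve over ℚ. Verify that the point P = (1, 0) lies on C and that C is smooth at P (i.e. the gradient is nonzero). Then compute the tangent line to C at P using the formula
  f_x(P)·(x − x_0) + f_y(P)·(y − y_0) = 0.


Tangent line at P: -2*x - 4*y + 2 = 0.

Step 1: f(1, 0) = 0, so P lies on C.
Step 2: partial derivatives
  f_x(x, y) = -2*x - 2*y, f_y(x, y) = -2*x - 2.
  f_x(P) = -2, f_y(P) = -4 (gradient nonzero, so P is smooth).
Step 3: tangent line at P: -2·(x − 1) + -4·(y − 0) = 0.
Expanding: -2*x - 4*y + 2 = 0.


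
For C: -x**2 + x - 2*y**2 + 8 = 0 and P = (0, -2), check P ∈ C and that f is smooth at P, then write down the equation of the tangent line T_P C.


Tangent line at P: x + 8*y + 16 = 0.

Step 1: f(0, -2) = 0, so P lies on C.
Step 2: partial derivatives
  f_x(x, y) = 1 - 2*x, f_y(x, y) = -4*y.
  f_x(P) = 1, f_y(P) = 8 (gradient nonzero, so P is smooth).
Step 3: tangent line at P: 1·(x − 0) + 8·(y − -2) = 0.
Expanding: x + 8*y + 16 = 0.


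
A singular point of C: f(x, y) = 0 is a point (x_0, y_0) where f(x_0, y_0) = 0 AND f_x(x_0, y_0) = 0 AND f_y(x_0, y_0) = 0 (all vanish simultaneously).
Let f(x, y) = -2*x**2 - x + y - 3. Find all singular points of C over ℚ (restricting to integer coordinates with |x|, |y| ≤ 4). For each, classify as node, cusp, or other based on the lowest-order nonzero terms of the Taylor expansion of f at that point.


No singular points in the scanned grid; C is smooth there.

Compute partial derivatives:
  f_x = -4*x - 1.
  f_y = 1.
f_y = 1 is a nonzero constant, so f_y never vanishes: no point (x, y) can satisfy f = f_x = f_y = 0. In particular no (x, y) ∈ {−4, ..., 4}² is singular; the curve is smooth.


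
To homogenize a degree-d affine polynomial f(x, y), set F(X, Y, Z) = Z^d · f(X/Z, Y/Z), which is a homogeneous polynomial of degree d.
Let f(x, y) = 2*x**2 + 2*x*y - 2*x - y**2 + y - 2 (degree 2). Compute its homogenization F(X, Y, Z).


F(X, Y, Z) = 2*X**2 + 2*X*Y - 2*X*Z - Y**2 + Y*Z - 2*Z**2

deg(f) = 2.
Substitute x = X/Z, y = Y/Z into f, then multiply by Z^2.
  monomial 2·x^2·y^0 ↦ 2·X^2·Y^0·Z^0.
  monomial 2·x^1·y^1 ↦ 2·X^1·Y^1·Z^0.
  monomial -2·x^1·y^0 ↦ -2·X^1·Y^0·Z^1.
  monomial -1·x^0·y^2 ↦ -1·X^0·Y^2·Z^0.
  monomial 1·x^0·y^1 ↦ 1·X^0·Y^1·Z^1.
  monomial -2·x^0·y^0 ↦ -2·X^0·Y^0·Z^2.
Collecting: F(X, Y, Z) = 2*X**2 + 2*X*Y - 2*X*Z - Y**2 + Y*Z - 2*Z**2.


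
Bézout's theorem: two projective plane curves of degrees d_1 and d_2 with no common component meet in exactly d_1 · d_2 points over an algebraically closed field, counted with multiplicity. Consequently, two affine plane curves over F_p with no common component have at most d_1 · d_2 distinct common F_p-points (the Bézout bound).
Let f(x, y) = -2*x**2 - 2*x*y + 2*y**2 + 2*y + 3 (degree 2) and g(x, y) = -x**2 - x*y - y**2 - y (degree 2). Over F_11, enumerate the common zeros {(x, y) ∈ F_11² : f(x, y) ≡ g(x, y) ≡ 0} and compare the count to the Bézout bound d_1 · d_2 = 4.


Common zeros: {(4, 1), (6, 1)}; count = 2; Bézout bound = 4.

deg(f) = 2, deg(g) = 2, so Bézout bound = 4.
Scan x ∈ F_11. For each x, list the y ∈ F_11 with f(x, y) ≡ 0 and those with g(x, y) ≡ 0 (mod 11); the common zeros in that column are the intersection.
  x = 0: f ≡ 0 at y ∈ ∅; g ≡ 0 at y ∈ {0, 10}; common: ∅.
  x = 1: f ≡ 0 at y ∈ {4, 7}; g ≡ 0 at y ∈ {10}; common: ∅.
  x = 2: f ≡ 0 at y ∈ {6}; g ≡ 0 at y ∈ {3, 5}; common: ∅.
  x = 3: f ≡ 0 at y ∈ {6, 7}; g ≡ 0 at y ∈ ∅; common: ∅.
  x = 4: f ≡ 0 at y ∈ {1, 2}; g ≡ 0 at y ∈ {1, 5}; common: {1}.
  x = 5: f ≡ 0 at y ∈ {2}; g ≡ 0 at y ∈ ∅; common: ∅.
  x = 6: f ≡ 0 at y ∈ {1, 4}; g ≡ 0 at y ∈ {1, 3}; common: {1}.
  x = 7: f ≡ 0 at y ∈ ∅; g ≡ 0 at y ∈ {7}; common: ∅.
  x = 8: f ≡ 0 at y ∈ ∅; g ≡ 0 at y ∈ {6, 7}; common: ∅.
  x = 9: f ≡ 0 at y ∈ ∅; g ≡ 0 at y ∈ ∅; common: ∅.
  x = 10: f ≡ 0 at y ∈ ∅; g ≡ 0 at y ∈ ∅; common: ∅.
Collecting: common zeros = {(4, 1), (6, 1)}, so the count is 2.
Comparison with the Bézout bound: 2 ≤ 4 = deg(f)·deg(g), as expected for curves with no common component (the affine F_11-count falls short of the bound because intersections may lie at infinity, over extension fields, or carry multiplicity).


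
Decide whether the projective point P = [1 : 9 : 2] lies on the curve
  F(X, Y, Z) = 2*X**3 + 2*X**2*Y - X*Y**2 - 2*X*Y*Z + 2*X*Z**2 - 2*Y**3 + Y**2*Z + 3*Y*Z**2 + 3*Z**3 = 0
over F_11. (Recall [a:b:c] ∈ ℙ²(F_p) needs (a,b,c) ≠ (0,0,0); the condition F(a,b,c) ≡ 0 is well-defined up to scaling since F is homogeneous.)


F(1,9,2) ≡ 1 (mod 11); P is NOT on the curve.

Evaluate F(1, 9, 2) term-by-term (mod 11).
  2*X**3 ↦ 2·1·1·1 = 2
  2*X**2*Y ↦ 2·1·9·1 = 18
  -X*Y**2 ↦ -1·1·81·1 = -81
  -2*X*Y*Z ↦ -2·1·9·2 = -36
  2*X*Z**2 ↦ 2·1·1·4 = 8
  -2*Y**3 ↦ -2·1·729·1 = -1458
  Y**2*Z ↦ 1·1·81·2 = 162
  3*Y*Z**2 ↦ 3·1·9·4 = 108
  3*Z**3 ↦ 3·1·1·8 = 24
Sum: F(1, 9, 2) = (2) + (18) + (-81) + (-36) + (8) + (-1458) + (162) + (108) + (24) = -1253.
Reducing mod 11: -1253 ≡ 1 (mod 11).
Since F(a, b, c) ≡ 1 ≠ 0 (mod 11), P does NOT lie on the curve.


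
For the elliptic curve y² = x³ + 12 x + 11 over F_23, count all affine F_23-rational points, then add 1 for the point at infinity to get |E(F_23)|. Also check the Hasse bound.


Affine points = {(1, 1), (1, 22), (4, 10), (4, 13), (5, 9), (5, 14), (6, 0), (7, 1), (7, 22), (10, 2), (10, 21), (11, 5), (11, 18), (13, 8), (13, 15), (14, 5), (14, 18), (15, 1), (15, 22), (21, 5), (21, 18)}; affine count = 21; |E(F_23)| = 22.

Discriminant check: Δ ∝ 4a³ + 27b² = 4·12³ + 27·11² = 4·1728 + 27·121 ≡ 13 (mod 23). Nonzero ⇒ E is nonsingular.
For each x ∈ F_23, compute rhs = x³ + 12·x + 11 mod 23, then count y ∈ F_23 with y² ≡ rhs.
  x = 0: rhs = 11, matching y values: none (0 points).
  x = 1: rhs = 1, matching y values: 1, 22 (2 points).
  x = 2: rhs = 20, matching y values: none (0 points).
  x = 3: rhs = 5, matching y values: none (0 points).
  x = 4: rhs = 8, matching y values: 10, 13 (2 points).
  x = 5: rhs = 12, matching y values: 9, 14 (2 points).
  x = 6: rhs = 0, matching y values: 0 (1 points).
  x = 7: rhs = 1, matching y values: 1, 22 (2 points).
  x = 8: rhs = 21, matching y values: none (0 points).
  x = 9: rhs = 20, matching y values: none (0 points).
  x = 10: rhs = 4, matching y values: 2, 21 (2 points).
  x = 11: rhs = 2, matching y values: 5, 18 (2 points).
  x = 12: rhs = 20, matching y values: none (0 points).
  x = 13: rhs = 18, matching y values: 8, 15 (2 points).
  x = 14: rhs = 2, matching y values: 5, 18 (2 points).
  x = 15: rhs = 1, matching y values: 1, 22 (2 points).
  x = 16: rhs = 21, matching y values: none (0 points).
  x = 17: rhs = 22, matching y values: none (0 points).
  x = 18: rhs = 10, matching y values: none (0 points).
  x = 19: rhs = 14, matching y values: none (0 points).
  x = 20: rhs = 17, matching y values: none (0 points).
  x = 21: rhs = 2, matching y values: 5, 18 (2 points).
  x = 22: rhs = 21, matching y values: none (0 points).
Total affine count: 21.
Full point count |E(F_23)| = 21 + 1 = 22.
Hasse bound: |22 − (23+1)| = |-2| = 2 ≤ 2√23 ≈ 9.5917 ✓.


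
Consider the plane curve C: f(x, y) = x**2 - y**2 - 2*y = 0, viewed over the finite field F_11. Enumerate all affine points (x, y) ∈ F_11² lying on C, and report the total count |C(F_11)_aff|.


Affine F_11-points: {(0, 0), (0, 9), (2, 3), (2, 6), (5, 1), (5, 8), (6, 1), (6, 8), (9, 3), (9, 6)}; count = 10.

For each of the 121 pairs (x, y) ∈ F_11², evaluate f(x, y) mod 11. Record the zeros.
  x = 0: [0↦0, 1↦8, 2↦3, 3↦7, 4↦9, 5↦9, 6↦7, 7↦3, 8↦8, 9↦0, 10↦1]  zeros at y ∈ {0, 9}
  x = 1: [0↦1, 1↦9, 2↦4, 3↦8, 4↦10, 5↦10, 6↦8, 7↦4, 8↦9, 9↦1, 10↦2]  zeros at y ∈ ∅
  x = 2: [0↦4, 1↦1, 2↦7, 3↦0, 4↦2, 5↦2, 6↦0, 7↦7, 8↦1, 9↦4, 10↦5]  zeros at y ∈ {3, 6}
  x = 3: [0↦9, 1↦6, 2↦1, 3↦5, 4↦7, 5↦7, 6↦5, 7↦1, 8↦6, 9↦9, 10↦10]  zeros at y ∈ ∅
  x = 4: [0↦5, 1↦2, 2↦8, 3↦1, 4↦3, 5↦3, 6↦1, 7↦8, 8↦2, 9↦5, 10↦6]  zeros at y ∈ ∅
  x = 5: [0↦3, 1↦0, 2↦6, 3↦10, 4↦1, 5↦1, 6↦10, 7↦6, 8↦0, 9↦3, 10↦4]  zeros at y ∈ {1, 8}
  x = 6: [0↦3, 1↦0, 2↦6, 3↦10, 4↦1, 5↦1, 6↦10, 7↦6, 8↦0, 9↦3, 10↦4]  zeros at y ∈ {1, 8}
  x = 7: [0↦5, 1↦2, 2↦8, 3↦1, 4↦3, 5↦3, 6↦1, 7↦8, 8↦2, 9↦5, 10↦6]  zeros at y ∈ ∅
  x = 8: [0↦9, 1↦6, 2↦1, 3↦5, 4↦7, 5↦7, 6↦5, 7↦1, 8↦6, 9↦9, 10↦10]  zeros at y ∈ ∅
  x = 9: [0↦4, 1↦1, 2↦7, 3↦0, 4↦2, 5↦2, 6↦0, 7↦7, 8↦1, 9↦4, 10↦5]  zeros at y ∈ {3, 6}
  x = 10: [0↦1, 1↦9, 2↦4, 3↦8, 4↦10, 5↦10, 6↦8, 7↦4, 8↦9, 9↦1, 10↦2]  zeros at y ∈ ∅
Collecting zeros: affine points = {(0, 0), (0, 9), (2, 3), (2, 6), (5, 1), (5, 8), (6, 1), (6, 8), (9, 3), (9, 6)}.
Total count |C(F_11)_aff| = 10.


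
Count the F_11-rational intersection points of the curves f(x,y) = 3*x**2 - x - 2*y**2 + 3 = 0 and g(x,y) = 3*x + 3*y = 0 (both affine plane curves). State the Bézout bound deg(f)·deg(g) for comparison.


Common zeros: {(6, 5)}; count = 1; Bézout bound = 2.

deg(f) = 2, deg(g) = 1, so Bézout bound = 2.
Scan x ∈ F_11. For each x, list the y ∈ F_11 with f(x, y) ≡ 0 and those with g(x, y) ≡ 0 (mod 11); the common zeros in that column are the intersection.
  x = 0: f ≡ 0 at y ∈ ∅; g ≡ 0 at y ∈ {0}; common: ∅.
  x = 1: f ≡ 0 at y ∈ ∅; g ≡ 0 at y ∈ {10}; common: ∅.
  x = 2: f ≡ 0 at y ∈ {1, 10}; g ≡ 0 at y ∈ {9}; common: ∅.
  x = 3: f ≡ 0 at y ∈ ∅; g ≡ 0 at y ∈ {8}; common: ∅.
  x = 4: f ≡ 0 at y ∈ ∅; g ≡ 0 at y ∈ {7}; common: ∅.
  x = 5: f ≡ 0 at y ∈ {3, 8}; g ≡ 0 at y ∈ {6}; common: ∅.
  x = 6: f ≡ 0 at y ∈ {5, 6}; g ≡ 0 at y ∈ {5}; common: {5}.
  x = 7: f ≡ 0 at y ∈ {0}; g ≡ 0 at y ∈ {4}; common: ∅.
  x = 8: f ≡ 0 at y ∈ {0}; g ≡ 0 at y ∈ {3}; common: ∅.
  x = 9: f ≡ 0 at y ∈ {5, 6}; g ≡ 0 at y ∈ {2}; common: ∅.
  x = 10: f ≡ 0 at y ∈ {3, 8}; g ≡ 0 at y ∈ {1}; common: ∅.
Collecting: common zeros = {(6, 5)}, so the count is 1.
Comparison with the Bézout bound: 1 ≤ 2 = deg(f)·deg(g), as expected for curves with no common component (the affine F_11-count falls short of the bound because intersections may lie at infinity, over extension fields, or carry multiplicity).


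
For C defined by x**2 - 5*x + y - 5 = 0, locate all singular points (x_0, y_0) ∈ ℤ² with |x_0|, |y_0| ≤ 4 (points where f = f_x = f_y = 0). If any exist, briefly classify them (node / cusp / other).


No singular points in the scanned grid; C is smooth there.

Compute partial derivatives:
  f_x = 2*x - 5.
  f_y = 1.
f_y = 1 is a nonzero constant, so f_y never vanishes: no point (x, y) can satisfy f = f_x = f_y = 0. In particular no (x, y) ∈ {−4, ..., 4}² is singular; the curve is smooth.


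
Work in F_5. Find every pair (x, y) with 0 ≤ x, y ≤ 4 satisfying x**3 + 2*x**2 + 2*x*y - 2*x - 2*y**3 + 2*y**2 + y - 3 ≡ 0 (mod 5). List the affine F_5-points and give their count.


Affine F_5-points: {(0, 4), (4, 0), (4, 2), (4, 4)}; count = 4.

For each of the 25 pairs (x, y) ∈ F_5², evaluate f(x, y) mod 5. Record the zeros.
  x = 0: [0↦2, 1↦3, 2↦1, 3↦4, 4↦0]  zeros at y ∈ {4}
  x = 1: [0↦3, 1↦1, 2↦1, 3↦1, 4↦4]  zeros at y ∈ ∅
  x = 2: [0↦4, 1↦4, 2↦1, 3↦3, 4↦3]  zeros at y ∈ ∅
  x = 3: [0↦1, 1↦3, 2↦2, 3↦1, 4↦3]  zeros at y ∈ ∅
  x = 4: [0↦0, 1↦4, 2↦0, 3↦1, 4↦0]  zeros at y ∈ {0, 2, 4}
Collecting zeros: affine points = {(0, 4), (4, 0), (4, 2), (4, 4)}.
Total count |C(F_5)_aff| = 4.


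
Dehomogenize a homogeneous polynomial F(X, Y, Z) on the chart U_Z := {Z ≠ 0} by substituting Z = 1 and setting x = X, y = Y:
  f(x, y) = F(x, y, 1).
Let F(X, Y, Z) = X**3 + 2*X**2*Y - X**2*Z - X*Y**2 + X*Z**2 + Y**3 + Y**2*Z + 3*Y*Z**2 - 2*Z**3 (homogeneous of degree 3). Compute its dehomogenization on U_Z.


f(x, y) = x**3 + 2*x**2*y - x**2 - x*y**2 + x + y**3 + y**2 + 3*y - 2

On U_Z we set Z = 1. Each monomial c·X^i·Y^j·Z^k in F becomes c·x^i·y^j·1^k = c·x^i·y^j.
Substituting Z = 1: F(X, Y, 1) = x**3 + 2*x**2*y - x**2 - x*y**2 + x + y**3 + y**2 + 3*y - 2.
Note: deg(f) ≤ deg(F) = 3; strict inequality happens when F is divisible by Z (lost terms).


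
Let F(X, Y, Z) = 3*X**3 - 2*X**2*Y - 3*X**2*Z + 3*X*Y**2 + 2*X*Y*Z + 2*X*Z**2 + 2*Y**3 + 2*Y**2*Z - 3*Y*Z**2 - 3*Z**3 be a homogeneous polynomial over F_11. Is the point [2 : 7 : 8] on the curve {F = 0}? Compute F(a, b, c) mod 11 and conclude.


F(2,7,8) ≡ 6 (mod 11); P is NOT on the curve.

Evaluate F(2, 7, 8) term-by-term (mod 11).
  3*X**3 ↦ 3·8·1·1 = 24
  -2*X**2*Y ↦ -2·4·7·1 = -56
  -3*X**2*Z ↦ -3·4·1·8 = -96
  3*X*Y**2 ↦ 3·2·49·1 = 294
  2*X*Y*Z ↦ 2·2·7·8 = 224
  2*X*Z**2 ↦ 2·2·1·64 = 256
  2*Y**3 ↦ 2·1·343·1 = 686
  2*Y**2*Z ↦ 2·1·49·8 = 784
  -3*Y*Z**2 ↦ -3·1·7·64 = -1344
  -3*Z**3 ↦ -3·1·1·512 = -1536
Sum: F(2, 7, 8) = (24) + (-56) + (-96) + (294) + (224) + (256) + (686) + (784) + (-1344) + (-1536) = -764.
Reducing mod 11: -764 ≡ 6 (mod 11).
Since F(a, b, c) ≡ 6 ≠ 0 (mod 11), P does NOT lie on the curve.


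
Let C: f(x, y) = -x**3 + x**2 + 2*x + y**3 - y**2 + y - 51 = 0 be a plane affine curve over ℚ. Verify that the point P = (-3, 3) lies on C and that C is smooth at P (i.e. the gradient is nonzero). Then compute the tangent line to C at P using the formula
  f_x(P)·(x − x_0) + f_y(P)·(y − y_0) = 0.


Tangent line at P: -31*x + 22*y - 159 = 0.

Step 1: f(-3, 3) = 0, so P lies on C.
Step 2: partial derivatives
  f_x(x, y) = -3*x**2 + 2*x + 2, f_y(x, y) = 3*y**2 - 2*y + 1.
  f_x(P) = -31, f_y(P) = 22 (gradient nonzero, so P is smooth).
Step 3: tangent line at P: -31·(x − -3) + 22·(y − 3) = 0.
Expanding: -31*x + 22*y - 159 = 0.


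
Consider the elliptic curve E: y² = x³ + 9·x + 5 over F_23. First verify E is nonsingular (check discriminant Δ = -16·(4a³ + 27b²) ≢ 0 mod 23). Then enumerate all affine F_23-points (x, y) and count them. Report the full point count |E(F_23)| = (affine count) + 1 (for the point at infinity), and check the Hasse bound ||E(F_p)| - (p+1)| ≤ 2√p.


Affine points = {(2, 10), (2, 13), (3, 6), (3, 17), (4, 6), (4, 17), (11, 3), (11, 20), (12, 1), (12, 22), (14, 0), (16, 6), (16, 17), (21, 5), (21, 18), (22, 8), (22, 15)}; affine count = 17; |E(F_23)| = 18.

Discriminant check: Δ ∝ 4a³ + 27b² = 4·9³ + 27·5² = 4·729 + 27·25 ≡ 3 (mod 23). Nonzero ⇒ E is nonsingular.
For each x ∈ F_23, compute rhs = x³ + 9·x + 5 mod 23, then count y ∈ F_23 with y² ≡ rhs.
  x = 0: rhs = 5, matching y values: none (0 points).
  x = 1: rhs = 15, matching y values: none (0 points).
  x = 2: rhs = 8, matching y values: 10, 13 (2 points).
  x = 3: rhs = 13, matching y values: 6, 17 (2 points).
  x = 4: rhs = 13, matching y values: 6, 17 (2 points).
  x = 5: rhs = 14, matching y values: none (0 points).
  x = 6: rhs = 22, matching y values: none (0 points).
  x = 7: rhs = 20, matching y values: none (0 points).
  x = 8: rhs = 14, matching y values: none (0 points).
  x = 9: rhs = 10, matching y values: none (0 points).
  x = 10: rhs = 14, matching y values: none (0 points).
  x = 11: rhs = 9, matching y values: 3, 20 (2 points).
  x = 12: rhs = 1, matching y values: 1, 22 (2 points).
  x = 13: rhs = 19, matching y values: none (0 points).
  x = 14: rhs = 0, matching y values: 0 (1 points).
  x = 15: rhs = 19, matching y values: none (0 points).
  x = 16: rhs = 13, matching y values: 6, 17 (2 points).
  x = 17: rhs = 11, matching y values: none (0 points).
  x = 18: rhs = 19, matching y values: none (0 points).
  x = 19: rhs = 20, matching y values: none (0 points).
  x = 20: rhs = 20, matching y values: none (0 points).
  x = 21: rhs = 2, matching y values: 5, 18 (2 points).
  x = 22: rhs = 18, matching y values: 8, 15 (2 points).
Total affine count: 17.
Full point count |E(F_23)| = 17 + 1 = 18.
Hasse bound: |18 − (23+1)| = |-6| = 6 ≤ 2√23 ≈ 9.5917 ✓.


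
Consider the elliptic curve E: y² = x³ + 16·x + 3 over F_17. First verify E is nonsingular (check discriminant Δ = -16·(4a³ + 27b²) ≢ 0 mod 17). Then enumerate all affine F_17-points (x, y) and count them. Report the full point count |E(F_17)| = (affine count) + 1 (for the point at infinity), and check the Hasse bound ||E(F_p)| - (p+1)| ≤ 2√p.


Affine points = {(2, 3), (2, 14), (5, 2), (5, 15), (6, 3), (6, 14), (7, 4), (7, 13), (9, 3), (9, 14), (12, 6), (12, 11), (14, 8), (14, 9)}; affine count = 14; |E(F_17)| = 15.

Discriminant check: Δ ∝ 4a³ + 27b² = 4·16³ + 27·3² = 4·4096 + 27·9 ≡ 1 (mod 17). Nonzero ⇒ E is nonsingular.
For each x ∈ F_17, compute rhs = x³ + 16·x + 3 mod 17, then count y ∈ F_17 with y² ≡ rhs.
  x = 0: rhs = 3, matching y values: none (0 points).
  x = 1: rhs = 3, matching y values: none (0 points).
  x = 2: rhs = 9, matching y values: 3, 14 (2 points).
  x = 3: rhs = 10, matching y values: none (0 points).
  x = 4: rhs = 12, matching y values: none (0 points).
  x = 5: rhs = 4, matching y values: 2, 15 (2 points).
  x = 6: rhs = 9, matching y values: 3, 14 (2 points).
  x = 7: rhs = 16, matching y values: 4, 13 (2 points).
  x = 8: rhs = 14, matching y values: none (0 points).
  x = 9: rhs = 9, matching y values: 3, 14 (2 points).
  x = 10: rhs = 7, matching y values: none (0 points).
  x = 11: rhs = 14, matching y values: none (0 points).
  x = 12: rhs = 2, matching y values: 6, 11 (2 points).
  x = 13: rhs = 11, matching y values: none (0 points).
  x = 14: rhs = 13, matching y values: 8, 9 (2 points).
  x = 15: rhs = 14, matching y values: none (0 points).
  x = 16: rhs = 3, matching y values: none (0 points).
Total affine count: 14.
Full point count |E(F_17)| = 14 + 1 = 15.
Hasse bound: |15 − (17+1)| = |-3| = 3 ≤ 2√17 ≈ 8.2462 ✓.


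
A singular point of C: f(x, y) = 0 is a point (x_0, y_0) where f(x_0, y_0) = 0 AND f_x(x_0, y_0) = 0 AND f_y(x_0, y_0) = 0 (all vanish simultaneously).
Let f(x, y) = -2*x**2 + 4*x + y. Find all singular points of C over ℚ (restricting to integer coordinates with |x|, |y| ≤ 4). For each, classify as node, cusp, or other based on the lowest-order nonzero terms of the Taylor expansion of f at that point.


No singular points in the scanned grid; C is smooth there.

Compute partial derivatives:
  f_x = 4 - 4*x.
  f_y = 1.
f_y = 1 is a nonzero constant, so f_y never vanishes: no point (x, y) can satisfy f = f_x = f_y = 0. In particular no (x, y) ∈ {−4, ..., 4}² is singular; the curve is smooth.


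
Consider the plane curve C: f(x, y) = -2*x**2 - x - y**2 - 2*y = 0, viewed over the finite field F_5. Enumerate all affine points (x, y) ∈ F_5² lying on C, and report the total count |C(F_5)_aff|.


Affine F_5-points: {(0, 0), (0, 3), (2, 0), (2, 3), (3, 4), (4, 4)}; count = 6.

For each of the 25 pairs (x, y) ∈ F_5², evaluate f(x, y) mod 5. Record the zeros.
  x = 0: [0↦0, 1↦2, 2↦2, 3↦0, 4↦1]  zeros at y ∈ {0, 3}
  x = 1: [0↦2, 1↦4, 2↦4, 3↦2, 4↦3]  zeros at y ∈ ∅
  x = 2: [0↦0, 1↦2, 2↦2, 3↦0, 4↦1]  zeros at y ∈ {0, 3}
  x = 3: [0↦4, 1↦1, 2↦1, 3↦4, 4↦0]  zeros at y ∈ {4}
  x = 4: [0↦4, 1↦1, 2↦1, 3↦4, 4↦0]  zeros at y ∈ {4}
Collecting zeros: affine points = {(0, 0), (0, 3), (2, 0), (2, 3), (3, 4), (4, 4)}.
Total count |C(F_5)_aff| = 6.


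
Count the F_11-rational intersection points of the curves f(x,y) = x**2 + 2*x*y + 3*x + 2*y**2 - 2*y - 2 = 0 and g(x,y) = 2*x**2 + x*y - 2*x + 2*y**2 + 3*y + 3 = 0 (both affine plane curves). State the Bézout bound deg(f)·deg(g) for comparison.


Common zeros: {(4, 10), (8, 6)}; count = 2; Bézout bound = 4.

deg(f) = 2, deg(g) = 2, so Bézout bound = 4.
Scan x ∈ F_11. For each x, list the y ∈ F_11 with f(x, y) ≡ 0 and those with g(x, y) ≡ 0 (mod 11); the common zeros in that column are the intersection.
  x = 0: f ≡ 0 at y ∈ {4, 8}; g ≡ 0 at y ∈ ∅; common: ∅.
  x = 1: f ≡ 0 at y ∈ ∅; g ≡ 0 at y ∈ {3, 6}; common: ∅.
  x = 2: f ≡ 0 at y ∈ ∅; g ≡ 0 at y ∈ ∅; common: ∅.
  x = 3: f ≡ 0 at y ∈ {1, 8}; g ≡ 0 at y ∈ {9, 10}; common: ∅.
  x = 4: f ≡ 0 at y ∈ {9, 10}; g ≡ 0 at y ∈ {3, 10}; common: {10}.
  x = 5: f ≡ 0 at y ∈ ∅; g ≡ 0 at y ∈ ∅; common: ∅.
  x = 6: f ≡ 0 at y ∈ {7, 10}; g ≡ 0 at y ∈ ∅; common: ∅.
  x = 7: f ≡ 0 at y ∈ ∅; g ≡ 0 at y ∈ {1, 5}; common: ∅.
  x = 8: f ≡ 0 at y ∈ {6, 9}; g ≡ 0 at y ∈ {5, 6}; common: {6}.
  x = 9: f ≡ 0 at y ∈ ∅; g ≡ 0 at y ∈ ∅; common: ∅.
  x = 10: f ≡ 0 at y ∈ {6, 7}; g ≡ 0 at y ∈ {1, 9}; common: ∅.
Collecting: common zeros = {(4, 10), (8, 6)}, so the count is 2.
Comparison with the Bézout bound: 2 ≤ 4 = deg(f)·deg(g), as expected for curves with no common component (the affine F_11-count falls short of the bound because intersections may lie at infinity, over extension fields, or carry multiplicity).


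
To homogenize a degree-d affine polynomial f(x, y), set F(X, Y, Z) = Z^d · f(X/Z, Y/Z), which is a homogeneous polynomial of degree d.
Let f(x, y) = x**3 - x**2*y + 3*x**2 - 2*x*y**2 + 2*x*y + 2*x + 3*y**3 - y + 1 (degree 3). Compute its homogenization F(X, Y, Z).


F(X, Y, Z) = X**3 - X**2*Y + 3*X**2*Z - 2*X*Y**2 + 2*X*Y*Z + 2*X*Z**2 + 3*Y**3 - Y*Z**2 + Z**3

deg(f) = 3.
Substitute x = X/Z, y = Y/Z into f, then multiply by Z^3.
  monomial 1·x^3·y^0 ↦ 1·X^3·Y^0·Z^0.
  monomial -1·x^2·y^1 ↦ -1·X^2·Y^1·Z^0.
  monomial 3·x^2·y^0 ↦ 3·X^2·Y^0·Z^1.
  monomial -2·x^1·y^2 ↦ -2·X^1·Y^2·Z^0.
  monomial 2·x^1·y^1 ↦ 2·X^1·Y^1·Z^1.
  monomial 2·x^1·y^0 ↦ 2·X^1·Y^0·Z^2.
  monomial 3·x^0·y^3 ↦ 3·X^0·Y^3·Z^0.
  monomial -1·x^0·y^1 ↦ -1·X^0·Y^1·Z^2.
  monomial 1·x^0·y^0 ↦ 1·X^0·Y^0·Z^3.
Collecting: F(X, Y, Z) = X**3 - X**2*Y + 3*X**2*Z - 2*X*Y**2 + 2*X*Y*Z + 2*X*Z**2 + 3*Y**3 - Y*Z**2 + Z**3.


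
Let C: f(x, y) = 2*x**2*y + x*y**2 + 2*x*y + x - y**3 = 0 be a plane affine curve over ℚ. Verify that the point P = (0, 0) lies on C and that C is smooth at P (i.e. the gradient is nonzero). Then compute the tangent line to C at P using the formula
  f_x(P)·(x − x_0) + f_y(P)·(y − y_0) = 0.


Tangent line at P: x = 0.

Step 1: f(0, 0) = 0, so P lies on C.
Step 2: partial derivatives
  f_x(x, y) = 4*x*y + y**2 + 2*y + 1, f_y(x, y) = 2*x**2 + 2*x*y + 2*x - 3*y**2.
  f_x(P) = 1, f_y(P) = 0 (gradient nonzero, so P is smooth).
Step 3: tangent line at P: 1·(x − 0) + 0·(y − 0) = 0.
Expanding: x = 0.


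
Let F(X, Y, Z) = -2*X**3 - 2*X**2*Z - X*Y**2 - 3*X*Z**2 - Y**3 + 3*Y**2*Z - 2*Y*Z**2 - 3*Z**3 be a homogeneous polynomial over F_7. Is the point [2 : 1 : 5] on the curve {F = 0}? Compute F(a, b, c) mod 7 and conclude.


F(2,1,5) ≡ 4 (mod 7); P is NOT on the curve.

Evaluate F(2, 1, 5) term-by-term (mod 7).
  -2*X**3 ↦ -2·8·1·1 = -16
  -2*X**2*Z ↦ -2·4·1·5 = -40
  -X*Y**2 ↦ -1·2·1·1 = -2
  -3*X*Z**2 ↦ -3·2·1·25 = -150
  -Y**3 ↦ -1·1·1·1 = -1
  3*Y**2*Z ↦ 3·1·1·5 = 15
  -2*Y*Z**2 ↦ -2·1·1·25 = -50
  -3*Z**3 ↦ -3·1·1·125 = -375
Sum: F(2, 1, 5) = (-16) + (-40) + (-2) + (-150) + (-1) + (15) + (-50) + (-375) = -619.
Reducing mod 7: -619 ≡ 4 (mod 7).
Since F(a, b, c) ≡ 4 ≠ 0 (mod 7), P does NOT lie on the curve.


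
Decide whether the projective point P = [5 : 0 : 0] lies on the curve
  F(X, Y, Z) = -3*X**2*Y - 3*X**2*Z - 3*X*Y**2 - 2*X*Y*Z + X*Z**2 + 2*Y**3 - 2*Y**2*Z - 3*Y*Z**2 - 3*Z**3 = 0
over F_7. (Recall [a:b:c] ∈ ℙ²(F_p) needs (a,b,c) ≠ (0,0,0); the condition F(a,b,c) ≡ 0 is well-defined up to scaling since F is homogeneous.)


F(5,0,0) ≡ 0 (mod 7); P is on the curve.

Evaluate F(5, 0, 0) term-by-term (mod 7).
  -3*X**2*Y ↦ -3·25·0·1 = 0
  -3*X**2*Z ↦ -3·25·1·0 = 0
  -3*X*Y**2 ↦ -3·5·0·1 = 0
  -2*X*Y*Z ↦ -2·5·0·0 = 0
  X*Z**2 ↦ 1·5·1·0 = 0
  2*Y**3 ↦ 2·1·0·1 = 0
  -2*Y**2*Z ↦ -2·1·0·0 = 0
  -3*Y*Z**2 ↦ -3·1·0·0 = 0
  -3*Z**3 ↦ -3·1·1·0 = 0
Sum: F(5, 0, 0) = (0) + (0) + (0) + (0) + (0) + (0) + (0) + (0) + (0) = 0.
Reducing mod 7: 0 ≡ 0 (mod 7).
Since F(a, b, c) ≡ 0 (mod 7), P lies on the curve.
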